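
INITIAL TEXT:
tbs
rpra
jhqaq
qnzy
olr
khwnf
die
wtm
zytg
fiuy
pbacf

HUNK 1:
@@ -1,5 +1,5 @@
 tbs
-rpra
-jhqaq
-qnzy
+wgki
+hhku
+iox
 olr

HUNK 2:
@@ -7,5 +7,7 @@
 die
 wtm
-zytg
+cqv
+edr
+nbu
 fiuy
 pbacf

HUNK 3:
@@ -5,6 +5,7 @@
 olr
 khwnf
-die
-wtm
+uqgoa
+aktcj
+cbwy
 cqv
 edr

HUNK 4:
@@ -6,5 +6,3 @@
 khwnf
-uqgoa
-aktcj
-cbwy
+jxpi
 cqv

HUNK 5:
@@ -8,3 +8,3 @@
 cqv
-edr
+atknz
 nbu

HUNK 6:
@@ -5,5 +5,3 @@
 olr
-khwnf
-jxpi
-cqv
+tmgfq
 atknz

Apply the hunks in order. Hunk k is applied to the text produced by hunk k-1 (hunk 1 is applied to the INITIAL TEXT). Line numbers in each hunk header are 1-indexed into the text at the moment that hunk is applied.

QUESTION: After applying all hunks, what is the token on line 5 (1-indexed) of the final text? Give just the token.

Hunk 1: at line 1 remove [rpra,jhqaq,qnzy] add [wgki,hhku,iox] -> 11 lines: tbs wgki hhku iox olr khwnf die wtm zytg fiuy pbacf
Hunk 2: at line 7 remove [zytg] add [cqv,edr,nbu] -> 13 lines: tbs wgki hhku iox olr khwnf die wtm cqv edr nbu fiuy pbacf
Hunk 3: at line 5 remove [die,wtm] add [uqgoa,aktcj,cbwy] -> 14 lines: tbs wgki hhku iox olr khwnf uqgoa aktcj cbwy cqv edr nbu fiuy pbacf
Hunk 4: at line 6 remove [uqgoa,aktcj,cbwy] add [jxpi] -> 12 lines: tbs wgki hhku iox olr khwnf jxpi cqv edr nbu fiuy pbacf
Hunk 5: at line 8 remove [edr] add [atknz] -> 12 lines: tbs wgki hhku iox olr khwnf jxpi cqv atknz nbu fiuy pbacf
Hunk 6: at line 5 remove [khwnf,jxpi,cqv] add [tmgfq] -> 10 lines: tbs wgki hhku iox olr tmgfq atknz nbu fiuy pbacf
Final line 5: olr

Answer: olr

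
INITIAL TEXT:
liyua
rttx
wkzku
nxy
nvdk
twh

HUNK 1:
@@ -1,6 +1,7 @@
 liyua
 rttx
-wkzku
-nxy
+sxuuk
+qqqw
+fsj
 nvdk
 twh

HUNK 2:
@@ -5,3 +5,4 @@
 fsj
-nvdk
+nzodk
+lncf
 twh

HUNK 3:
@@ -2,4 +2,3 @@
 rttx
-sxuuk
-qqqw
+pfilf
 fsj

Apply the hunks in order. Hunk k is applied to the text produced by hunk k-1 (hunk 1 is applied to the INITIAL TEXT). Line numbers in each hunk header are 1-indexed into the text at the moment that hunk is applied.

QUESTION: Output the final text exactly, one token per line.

Answer: liyua
rttx
pfilf
fsj
nzodk
lncf
twh

Derivation:
Hunk 1: at line 1 remove [wkzku,nxy] add [sxuuk,qqqw,fsj] -> 7 lines: liyua rttx sxuuk qqqw fsj nvdk twh
Hunk 2: at line 5 remove [nvdk] add [nzodk,lncf] -> 8 lines: liyua rttx sxuuk qqqw fsj nzodk lncf twh
Hunk 3: at line 2 remove [sxuuk,qqqw] add [pfilf] -> 7 lines: liyua rttx pfilf fsj nzodk lncf twh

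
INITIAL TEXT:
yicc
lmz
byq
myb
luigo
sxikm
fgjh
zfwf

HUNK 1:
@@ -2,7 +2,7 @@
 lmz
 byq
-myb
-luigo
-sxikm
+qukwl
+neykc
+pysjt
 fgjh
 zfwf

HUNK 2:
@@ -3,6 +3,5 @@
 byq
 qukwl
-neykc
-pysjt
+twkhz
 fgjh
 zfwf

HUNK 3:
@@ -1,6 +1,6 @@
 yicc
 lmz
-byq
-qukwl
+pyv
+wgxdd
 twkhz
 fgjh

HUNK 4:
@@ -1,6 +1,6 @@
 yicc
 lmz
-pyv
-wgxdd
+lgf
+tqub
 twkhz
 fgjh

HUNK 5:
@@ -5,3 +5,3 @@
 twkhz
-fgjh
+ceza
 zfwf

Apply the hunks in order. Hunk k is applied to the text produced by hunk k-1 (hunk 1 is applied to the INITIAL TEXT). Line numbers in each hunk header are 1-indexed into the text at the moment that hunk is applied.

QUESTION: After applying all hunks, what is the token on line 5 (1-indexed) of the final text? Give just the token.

Answer: twkhz

Derivation:
Hunk 1: at line 2 remove [myb,luigo,sxikm] add [qukwl,neykc,pysjt] -> 8 lines: yicc lmz byq qukwl neykc pysjt fgjh zfwf
Hunk 2: at line 3 remove [neykc,pysjt] add [twkhz] -> 7 lines: yicc lmz byq qukwl twkhz fgjh zfwf
Hunk 3: at line 1 remove [byq,qukwl] add [pyv,wgxdd] -> 7 lines: yicc lmz pyv wgxdd twkhz fgjh zfwf
Hunk 4: at line 1 remove [pyv,wgxdd] add [lgf,tqub] -> 7 lines: yicc lmz lgf tqub twkhz fgjh zfwf
Hunk 5: at line 5 remove [fgjh] add [ceza] -> 7 lines: yicc lmz lgf tqub twkhz ceza zfwf
Final line 5: twkhz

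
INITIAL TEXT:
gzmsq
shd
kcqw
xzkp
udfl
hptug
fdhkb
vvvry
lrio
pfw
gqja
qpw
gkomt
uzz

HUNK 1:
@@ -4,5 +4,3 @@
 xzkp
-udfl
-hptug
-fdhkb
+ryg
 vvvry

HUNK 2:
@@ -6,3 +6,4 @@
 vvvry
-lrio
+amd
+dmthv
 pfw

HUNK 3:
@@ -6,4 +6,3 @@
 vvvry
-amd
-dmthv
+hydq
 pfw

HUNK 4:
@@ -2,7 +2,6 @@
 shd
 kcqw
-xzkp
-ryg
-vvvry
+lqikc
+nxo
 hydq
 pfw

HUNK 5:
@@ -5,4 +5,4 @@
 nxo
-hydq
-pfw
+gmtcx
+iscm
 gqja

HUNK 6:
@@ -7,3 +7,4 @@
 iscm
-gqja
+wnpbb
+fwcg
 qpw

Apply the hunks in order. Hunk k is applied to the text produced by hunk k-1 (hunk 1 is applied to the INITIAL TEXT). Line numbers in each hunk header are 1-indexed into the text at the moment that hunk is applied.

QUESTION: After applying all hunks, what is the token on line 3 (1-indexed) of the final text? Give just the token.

Hunk 1: at line 4 remove [udfl,hptug,fdhkb] add [ryg] -> 12 lines: gzmsq shd kcqw xzkp ryg vvvry lrio pfw gqja qpw gkomt uzz
Hunk 2: at line 6 remove [lrio] add [amd,dmthv] -> 13 lines: gzmsq shd kcqw xzkp ryg vvvry amd dmthv pfw gqja qpw gkomt uzz
Hunk 3: at line 6 remove [amd,dmthv] add [hydq] -> 12 lines: gzmsq shd kcqw xzkp ryg vvvry hydq pfw gqja qpw gkomt uzz
Hunk 4: at line 2 remove [xzkp,ryg,vvvry] add [lqikc,nxo] -> 11 lines: gzmsq shd kcqw lqikc nxo hydq pfw gqja qpw gkomt uzz
Hunk 5: at line 5 remove [hydq,pfw] add [gmtcx,iscm] -> 11 lines: gzmsq shd kcqw lqikc nxo gmtcx iscm gqja qpw gkomt uzz
Hunk 6: at line 7 remove [gqja] add [wnpbb,fwcg] -> 12 lines: gzmsq shd kcqw lqikc nxo gmtcx iscm wnpbb fwcg qpw gkomt uzz
Final line 3: kcqw

Answer: kcqw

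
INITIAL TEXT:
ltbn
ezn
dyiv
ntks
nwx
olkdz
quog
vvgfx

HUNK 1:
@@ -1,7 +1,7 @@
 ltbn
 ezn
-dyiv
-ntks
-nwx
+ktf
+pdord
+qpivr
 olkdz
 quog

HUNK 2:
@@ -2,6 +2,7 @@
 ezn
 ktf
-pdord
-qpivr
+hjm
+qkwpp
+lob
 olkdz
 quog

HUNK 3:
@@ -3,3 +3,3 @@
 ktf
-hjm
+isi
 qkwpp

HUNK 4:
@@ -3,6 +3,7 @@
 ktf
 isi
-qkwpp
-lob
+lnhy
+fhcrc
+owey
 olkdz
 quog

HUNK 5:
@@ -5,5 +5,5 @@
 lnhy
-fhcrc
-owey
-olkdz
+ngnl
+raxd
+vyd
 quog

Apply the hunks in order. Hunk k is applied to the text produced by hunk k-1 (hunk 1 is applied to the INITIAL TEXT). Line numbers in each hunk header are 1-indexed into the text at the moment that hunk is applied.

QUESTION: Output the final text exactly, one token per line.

Hunk 1: at line 1 remove [dyiv,ntks,nwx] add [ktf,pdord,qpivr] -> 8 lines: ltbn ezn ktf pdord qpivr olkdz quog vvgfx
Hunk 2: at line 2 remove [pdord,qpivr] add [hjm,qkwpp,lob] -> 9 lines: ltbn ezn ktf hjm qkwpp lob olkdz quog vvgfx
Hunk 3: at line 3 remove [hjm] add [isi] -> 9 lines: ltbn ezn ktf isi qkwpp lob olkdz quog vvgfx
Hunk 4: at line 3 remove [qkwpp,lob] add [lnhy,fhcrc,owey] -> 10 lines: ltbn ezn ktf isi lnhy fhcrc owey olkdz quog vvgfx
Hunk 5: at line 5 remove [fhcrc,owey,olkdz] add [ngnl,raxd,vyd] -> 10 lines: ltbn ezn ktf isi lnhy ngnl raxd vyd quog vvgfx

Answer: ltbn
ezn
ktf
isi
lnhy
ngnl
raxd
vyd
quog
vvgfx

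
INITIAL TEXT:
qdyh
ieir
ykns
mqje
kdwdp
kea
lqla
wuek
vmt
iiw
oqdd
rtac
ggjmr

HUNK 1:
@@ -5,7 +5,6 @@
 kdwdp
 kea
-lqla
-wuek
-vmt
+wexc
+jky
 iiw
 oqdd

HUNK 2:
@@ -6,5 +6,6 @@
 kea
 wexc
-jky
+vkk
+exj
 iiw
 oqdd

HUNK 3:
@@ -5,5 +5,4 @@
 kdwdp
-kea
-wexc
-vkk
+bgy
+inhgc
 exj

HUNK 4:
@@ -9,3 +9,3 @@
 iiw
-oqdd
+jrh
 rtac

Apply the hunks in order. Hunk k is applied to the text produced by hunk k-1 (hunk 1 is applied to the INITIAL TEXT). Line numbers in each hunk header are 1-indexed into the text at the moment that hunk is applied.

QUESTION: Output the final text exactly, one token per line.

Hunk 1: at line 5 remove [lqla,wuek,vmt] add [wexc,jky] -> 12 lines: qdyh ieir ykns mqje kdwdp kea wexc jky iiw oqdd rtac ggjmr
Hunk 2: at line 6 remove [jky] add [vkk,exj] -> 13 lines: qdyh ieir ykns mqje kdwdp kea wexc vkk exj iiw oqdd rtac ggjmr
Hunk 3: at line 5 remove [kea,wexc,vkk] add [bgy,inhgc] -> 12 lines: qdyh ieir ykns mqje kdwdp bgy inhgc exj iiw oqdd rtac ggjmr
Hunk 4: at line 9 remove [oqdd] add [jrh] -> 12 lines: qdyh ieir ykns mqje kdwdp bgy inhgc exj iiw jrh rtac ggjmr

Answer: qdyh
ieir
ykns
mqje
kdwdp
bgy
inhgc
exj
iiw
jrh
rtac
ggjmr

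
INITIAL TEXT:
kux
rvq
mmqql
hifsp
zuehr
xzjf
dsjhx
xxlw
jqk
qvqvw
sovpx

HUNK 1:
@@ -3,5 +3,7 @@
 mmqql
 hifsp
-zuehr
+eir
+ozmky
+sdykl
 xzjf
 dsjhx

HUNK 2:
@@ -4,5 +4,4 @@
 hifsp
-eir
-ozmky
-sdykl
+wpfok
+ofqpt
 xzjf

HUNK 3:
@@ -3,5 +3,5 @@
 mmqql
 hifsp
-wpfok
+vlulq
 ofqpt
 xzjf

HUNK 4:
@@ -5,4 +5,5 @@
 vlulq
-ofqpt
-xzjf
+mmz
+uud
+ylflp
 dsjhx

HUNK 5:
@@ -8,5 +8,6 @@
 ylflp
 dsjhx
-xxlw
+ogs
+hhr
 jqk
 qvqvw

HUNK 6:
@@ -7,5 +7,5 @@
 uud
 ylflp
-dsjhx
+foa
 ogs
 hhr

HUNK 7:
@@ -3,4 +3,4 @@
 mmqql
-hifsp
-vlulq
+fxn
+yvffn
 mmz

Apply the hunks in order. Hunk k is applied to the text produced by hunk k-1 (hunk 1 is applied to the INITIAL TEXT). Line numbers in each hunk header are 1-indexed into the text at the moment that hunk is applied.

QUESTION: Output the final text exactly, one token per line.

Answer: kux
rvq
mmqql
fxn
yvffn
mmz
uud
ylflp
foa
ogs
hhr
jqk
qvqvw
sovpx

Derivation:
Hunk 1: at line 3 remove [zuehr] add [eir,ozmky,sdykl] -> 13 lines: kux rvq mmqql hifsp eir ozmky sdykl xzjf dsjhx xxlw jqk qvqvw sovpx
Hunk 2: at line 4 remove [eir,ozmky,sdykl] add [wpfok,ofqpt] -> 12 lines: kux rvq mmqql hifsp wpfok ofqpt xzjf dsjhx xxlw jqk qvqvw sovpx
Hunk 3: at line 3 remove [wpfok] add [vlulq] -> 12 lines: kux rvq mmqql hifsp vlulq ofqpt xzjf dsjhx xxlw jqk qvqvw sovpx
Hunk 4: at line 5 remove [ofqpt,xzjf] add [mmz,uud,ylflp] -> 13 lines: kux rvq mmqql hifsp vlulq mmz uud ylflp dsjhx xxlw jqk qvqvw sovpx
Hunk 5: at line 8 remove [xxlw] add [ogs,hhr] -> 14 lines: kux rvq mmqql hifsp vlulq mmz uud ylflp dsjhx ogs hhr jqk qvqvw sovpx
Hunk 6: at line 7 remove [dsjhx] add [foa] -> 14 lines: kux rvq mmqql hifsp vlulq mmz uud ylflp foa ogs hhr jqk qvqvw sovpx
Hunk 7: at line 3 remove [hifsp,vlulq] add [fxn,yvffn] -> 14 lines: kux rvq mmqql fxn yvffn mmz uud ylflp foa ogs hhr jqk qvqvw sovpx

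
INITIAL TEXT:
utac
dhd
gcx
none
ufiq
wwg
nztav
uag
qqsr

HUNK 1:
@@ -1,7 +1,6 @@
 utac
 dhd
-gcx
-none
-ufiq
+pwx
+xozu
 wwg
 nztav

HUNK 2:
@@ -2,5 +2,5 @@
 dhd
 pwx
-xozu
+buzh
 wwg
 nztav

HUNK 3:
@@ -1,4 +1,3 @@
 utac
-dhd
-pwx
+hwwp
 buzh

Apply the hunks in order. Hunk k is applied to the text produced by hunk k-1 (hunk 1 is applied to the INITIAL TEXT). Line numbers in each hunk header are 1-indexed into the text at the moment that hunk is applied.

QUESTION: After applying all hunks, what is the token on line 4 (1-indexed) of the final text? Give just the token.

Answer: wwg

Derivation:
Hunk 1: at line 1 remove [gcx,none,ufiq] add [pwx,xozu] -> 8 lines: utac dhd pwx xozu wwg nztav uag qqsr
Hunk 2: at line 2 remove [xozu] add [buzh] -> 8 lines: utac dhd pwx buzh wwg nztav uag qqsr
Hunk 3: at line 1 remove [dhd,pwx] add [hwwp] -> 7 lines: utac hwwp buzh wwg nztav uag qqsr
Final line 4: wwg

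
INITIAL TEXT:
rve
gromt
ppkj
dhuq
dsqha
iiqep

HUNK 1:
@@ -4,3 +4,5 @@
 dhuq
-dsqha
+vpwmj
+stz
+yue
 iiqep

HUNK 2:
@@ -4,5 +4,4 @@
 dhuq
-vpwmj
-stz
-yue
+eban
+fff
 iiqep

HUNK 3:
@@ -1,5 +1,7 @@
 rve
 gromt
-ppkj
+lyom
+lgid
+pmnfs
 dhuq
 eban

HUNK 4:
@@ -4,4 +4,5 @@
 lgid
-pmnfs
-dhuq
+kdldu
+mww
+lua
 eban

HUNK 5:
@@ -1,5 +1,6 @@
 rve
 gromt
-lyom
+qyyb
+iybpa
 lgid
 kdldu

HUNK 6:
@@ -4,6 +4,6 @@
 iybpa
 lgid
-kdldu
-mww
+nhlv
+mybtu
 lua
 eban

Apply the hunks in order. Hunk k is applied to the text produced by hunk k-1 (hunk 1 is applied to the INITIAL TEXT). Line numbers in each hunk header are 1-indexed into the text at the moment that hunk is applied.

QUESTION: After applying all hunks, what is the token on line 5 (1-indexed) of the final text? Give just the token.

Hunk 1: at line 4 remove [dsqha] add [vpwmj,stz,yue] -> 8 lines: rve gromt ppkj dhuq vpwmj stz yue iiqep
Hunk 2: at line 4 remove [vpwmj,stz,yue] add [eban,fff] -> 7 lines: rve gromt ppkj dhuq eban fff iiqep
Hunk 3: at line 1 remove [ppkj] add [lyom,lgid,pmnfs] -> 9 lines: rve gromt lyom lgid pmnfs dhuq eban fff iiqep
Hunk 4: at line 4 remove [pmnfs,dhuq] add [kdldu,mww,lua] -> 10 lines: rve gromt lyom lgid kdldu mww lua eban fff iiqep
Hunk 5: at line 1 remove [lyom] add [qyyb,iybpa] -> 11 lines: rve gromt qyyb iybpa lgid kdldu mww lua eban fff iiqep
Hunk 6: at line 4 remove [kdldu,mww] add [nhlv,mybtu] -> 11 lines: rve gromt qyyb iybpa lgid nhlv mybtu lua eban fff iiqep
Final line 5: lgid

Answer: lgid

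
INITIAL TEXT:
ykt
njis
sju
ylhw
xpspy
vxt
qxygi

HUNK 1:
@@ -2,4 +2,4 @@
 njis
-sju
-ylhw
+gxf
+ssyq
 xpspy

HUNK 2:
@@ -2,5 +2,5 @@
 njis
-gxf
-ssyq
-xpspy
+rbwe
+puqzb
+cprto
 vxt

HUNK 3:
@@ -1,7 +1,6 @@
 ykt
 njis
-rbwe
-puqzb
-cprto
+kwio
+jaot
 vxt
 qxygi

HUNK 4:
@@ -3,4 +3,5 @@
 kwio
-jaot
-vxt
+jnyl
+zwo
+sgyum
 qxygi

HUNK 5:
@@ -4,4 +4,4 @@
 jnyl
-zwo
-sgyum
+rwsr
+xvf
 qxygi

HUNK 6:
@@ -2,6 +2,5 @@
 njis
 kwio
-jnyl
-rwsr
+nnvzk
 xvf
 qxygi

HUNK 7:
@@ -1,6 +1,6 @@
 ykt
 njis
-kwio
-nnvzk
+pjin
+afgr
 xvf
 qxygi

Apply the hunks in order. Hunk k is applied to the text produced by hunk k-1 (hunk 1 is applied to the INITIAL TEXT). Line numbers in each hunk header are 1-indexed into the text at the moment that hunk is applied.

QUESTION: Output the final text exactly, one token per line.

Hunk 1: at line 2 remove [sju,ylhw] add [gxf,ssyq] -> 7 lines: ykt njis gxf ssyq xpspy vxt qxygi
Hunk 2: at line 2 remove [gxf,ssyq,xpspy] add [rbwe,puqzb,cprto] -> 7 lines: ykt njis rbwe puqzb cprto vxt qxygi
Hunk 3: at line 1 remove [rbwe,puqzb,cprto] add [kwio,jaot] -> 6 lines: ykt njis kwio jaot vxt qxygi
Hunk 4: at line 3 remove [jaot,vxt] add [jnyl,zwo,sgyum] -> 7 lines: ykt njis kwio jnyl zwo sgyum qxygi
Hunk 5: at line 4 remove [zwo,sgyum] add [rwsr,xvf] -> 7 lines: ykt njis kwio jnyl rwsr xvf qxygi
Hunk 6: at line 2 remove [jnyl,rwsr] add [nnvzk] -> 6 lines: ykt njis kwio nnvzk xvf qxygi
Hunk 7: at line 1 remove [kwio,nnvzk] add [pjin,afgr] -> 6 lines: ykt njis pjin afgr xvf qxygi

Answer: ykt
njis
pjin
afgr
xvf
qxygi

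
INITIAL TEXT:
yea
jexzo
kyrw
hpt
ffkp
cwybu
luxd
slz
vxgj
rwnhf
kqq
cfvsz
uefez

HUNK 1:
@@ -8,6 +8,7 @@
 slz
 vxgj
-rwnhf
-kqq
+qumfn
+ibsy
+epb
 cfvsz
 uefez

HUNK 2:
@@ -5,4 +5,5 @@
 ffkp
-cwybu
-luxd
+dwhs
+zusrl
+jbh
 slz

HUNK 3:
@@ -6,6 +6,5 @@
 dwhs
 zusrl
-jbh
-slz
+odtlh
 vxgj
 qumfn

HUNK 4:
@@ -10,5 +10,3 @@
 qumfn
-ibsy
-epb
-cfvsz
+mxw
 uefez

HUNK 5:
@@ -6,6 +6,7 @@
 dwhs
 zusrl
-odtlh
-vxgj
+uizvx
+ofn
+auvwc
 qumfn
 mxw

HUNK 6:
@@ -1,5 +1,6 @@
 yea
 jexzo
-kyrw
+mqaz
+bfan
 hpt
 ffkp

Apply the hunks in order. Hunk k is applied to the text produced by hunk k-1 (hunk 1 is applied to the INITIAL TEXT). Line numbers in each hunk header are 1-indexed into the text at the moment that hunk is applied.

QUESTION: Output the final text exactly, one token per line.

Hunk 1: at line 8 remove [rwnhf,kqq] add [qumfn,ibsy,epb] -> 14 lines: yea jexzo kyrw hpt ffkp cwybu luxd slz vxgj qumfn ibsy epb cfvsz uefez
Hunk 2: at line 5 remove [cwybu,luxd] add [dwhs,zusrl,jbh] -> 15 lines: yea jexzo kyrw hpt ffkp dwhs zusrl jbh slz vxgj qumfn ibsy epb cfvsz uefez
Hunk 3: at line 6 remove [jbh,slz] add [odtlh] -> 14 lines: yea jexzo kyrw hpt ffkp dwhs zusrl odtlh vxgj qumfn ibsy epb cfvsz uefez
Hunk 4: at line 10 remove [ibsy,epb,cfvsz] add [mxw] -> 12 lines: yea jexzo kyrw hpt ffkp dwhs zusrl odtlh vxgj qumfn mxw uefez
Hunk 5: at line 6 remove [odtlh,vxgj] add [uizvx,ofn,auvwc] -> 13 lines: yea jexzo kyrw hpt ffkp dwhs zusrl uizvx ofn auvwc qumfn mxw uefez
Hunk 6: at line 1 remove [kyrw] add [mqaz,bfan] -> 14 lines: yea jexzo mqaz bfan hpt ffkp dwhs zusrl uizvx ofn auvwc qumfn mxw uefez

Answer: yea
jexzo
mqaz
bfan
hpt
ffkp
dwhs
zusrl
uizvx
ofn
auvwc
qumfn
mxw
uefez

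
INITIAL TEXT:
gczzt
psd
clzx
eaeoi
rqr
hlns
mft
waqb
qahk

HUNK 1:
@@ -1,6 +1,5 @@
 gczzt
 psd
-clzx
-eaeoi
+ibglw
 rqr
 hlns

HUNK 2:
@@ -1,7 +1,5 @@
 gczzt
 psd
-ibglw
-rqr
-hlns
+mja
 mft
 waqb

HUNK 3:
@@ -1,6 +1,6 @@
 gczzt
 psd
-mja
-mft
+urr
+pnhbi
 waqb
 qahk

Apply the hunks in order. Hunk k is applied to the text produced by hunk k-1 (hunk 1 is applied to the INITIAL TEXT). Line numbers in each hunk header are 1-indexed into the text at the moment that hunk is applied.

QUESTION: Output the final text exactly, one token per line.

Answer: gczzt
psd
urr
pnhbi
waqb
qahk

Derivation:
Hunk 1: at line 1 remove [clzx,eaeoi] add [ibglw] -> 8 lines: gczzt psd ibglw rqr hlns mft waqb qahk
Hunk 2: at line 1 remove [ibglw,rqr,hlns] add [mja] -> 6 lines: gczzt psd mja mft waqb qahk
Hunk 3: at line 1 remove [mja,mft] add [urr,pnhbi] -> 6 lines: gczzt psd urr pnhbi waqb qahk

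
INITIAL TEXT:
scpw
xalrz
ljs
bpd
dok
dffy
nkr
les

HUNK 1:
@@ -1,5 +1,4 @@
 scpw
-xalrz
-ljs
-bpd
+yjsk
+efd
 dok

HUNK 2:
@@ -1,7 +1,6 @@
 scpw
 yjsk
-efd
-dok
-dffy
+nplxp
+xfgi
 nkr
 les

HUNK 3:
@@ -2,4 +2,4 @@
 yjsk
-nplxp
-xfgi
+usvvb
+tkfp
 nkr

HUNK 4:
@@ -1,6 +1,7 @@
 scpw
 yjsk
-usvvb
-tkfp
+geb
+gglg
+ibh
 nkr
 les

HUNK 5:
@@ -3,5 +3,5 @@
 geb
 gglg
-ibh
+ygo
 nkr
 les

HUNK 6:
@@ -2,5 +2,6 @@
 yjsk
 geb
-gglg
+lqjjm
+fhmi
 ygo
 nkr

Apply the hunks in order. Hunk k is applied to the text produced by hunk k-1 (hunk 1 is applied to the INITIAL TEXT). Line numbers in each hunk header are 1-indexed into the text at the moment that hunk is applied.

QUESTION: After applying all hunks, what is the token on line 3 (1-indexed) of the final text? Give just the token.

Hunk 1: at line 1 remove [xalrz,ljs,bpd] add [yjsk,efd] -> 7 lines: scpw yjsk efd dok dffy nkr les
Hunk 2: at line 1 remove [efd,dok,dffy] add [nplxp,xfgi] -> 6 lines: scpw yjsk nplxp xfgi nkr les
Hunk 3: at line 2 remove [nplxp,xfgi] add [usvvb,tkfp] -> 6 lines: scpw yjsk usvvb tkfp nkr les
Hunk 4: at line 1 remove [usvvb,tkfp] add [geb,gglg,ibh] -> 7 lines: scpw yjsk geb gglg ibh nkr les
Hunk 5: at line 3 remove [ibh] add [ygo] -> 7 lines: scpw yjsk geb gglg ygo nkr les
Hunk 6: at line 2 remove [gglg] add [lqjjm,fhmi] -> 8 lines: scpw yjsk geb lqjjm fhmi ygo nkr les
Final line 3: geb

Answer: geb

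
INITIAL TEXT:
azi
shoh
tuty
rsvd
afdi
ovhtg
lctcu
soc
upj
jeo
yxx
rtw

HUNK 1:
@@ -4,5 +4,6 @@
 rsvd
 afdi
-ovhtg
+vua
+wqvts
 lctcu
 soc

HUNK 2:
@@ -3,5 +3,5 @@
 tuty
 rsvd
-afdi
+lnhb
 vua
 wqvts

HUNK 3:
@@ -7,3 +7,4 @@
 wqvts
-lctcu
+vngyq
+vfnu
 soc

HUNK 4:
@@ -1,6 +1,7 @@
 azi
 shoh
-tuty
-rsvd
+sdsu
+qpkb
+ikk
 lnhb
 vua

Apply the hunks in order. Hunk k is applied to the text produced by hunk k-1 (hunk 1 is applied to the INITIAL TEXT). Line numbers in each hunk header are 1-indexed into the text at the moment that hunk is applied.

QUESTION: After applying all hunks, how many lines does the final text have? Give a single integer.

Hunk 1: at line 4 remove [ovhtg] add [vua,wqvts] -> 13 lines: azi shoh tuty rsvd afdi vua wqvts lctcu soc upj jeo yxx rtw
Hunk 2: at line 3 remove [afdi] add [lnhb] -> 13 lines: azi shoh tuty rsvd lnhb vua wqvts lctcu soc upj jeo yxx rtw
Hunk 3: at line 7 remove [lctcu] add [vngyq,vfnu] -> 14 lines: azi shoh tuty rsvd lnhb vua wqvts vngyq vfnu soc upj jeo yxx rtw
Hunk 4: at line 1 remove [tuty,rsvd] add [sdsu,qpkb,ikk] -> 15 lines: azi shoh sdsu qpkb ikk lnhb vua wqvts vngyq vfnu soc upj jeo yxx rtw
Final line count: 15

Answer: 15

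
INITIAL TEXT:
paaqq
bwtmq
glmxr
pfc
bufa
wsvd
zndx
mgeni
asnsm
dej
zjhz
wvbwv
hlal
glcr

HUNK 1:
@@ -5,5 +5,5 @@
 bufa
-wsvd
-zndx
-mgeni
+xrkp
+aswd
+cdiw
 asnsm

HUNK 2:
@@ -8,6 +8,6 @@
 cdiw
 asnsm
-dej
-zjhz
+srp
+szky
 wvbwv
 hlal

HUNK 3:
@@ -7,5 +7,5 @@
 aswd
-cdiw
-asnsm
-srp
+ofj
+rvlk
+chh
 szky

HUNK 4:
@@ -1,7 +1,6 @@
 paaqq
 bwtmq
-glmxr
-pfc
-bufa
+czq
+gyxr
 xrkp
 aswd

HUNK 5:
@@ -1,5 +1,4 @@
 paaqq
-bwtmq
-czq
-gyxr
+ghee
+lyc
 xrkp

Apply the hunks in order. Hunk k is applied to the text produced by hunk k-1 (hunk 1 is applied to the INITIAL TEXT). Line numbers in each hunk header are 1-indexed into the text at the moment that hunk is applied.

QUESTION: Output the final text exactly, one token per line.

Hunk 1: at line 5 remove [wsvd,zndx,mgeni] add [xrkp,aswd,cdiw] -> 14 lines: paaqq bwtmq glmxr pfc bufa xrkp aswd cdiw asnsm dej zjhz wvbwv hlal glcr
Hunk 2: at line 8 remove [dej,zjhz] add [srp,szky] -> 14 lines: paaqq bwtmq glmxr pfc bufa xrkp aswd cdiw asnsm srp szky wvbwv hlal glcr
Hunk 3: at line 7 remove [cdiw,asnsm,srp] add [ofj,rvlk,chh] -> 14 lines: paaqq bwtmq glmxr pfc bufa xrkp aswd ofj rvlk chh szky wvbwv hlal glcr
Hunk 4: at line 1 remove [glmxr,pfc,bufa] add [czq,gyxr] -> 13 lines: paaqq bwtmq czq gyxr xrkp aswd ofj rvlk chh szky wvbwv hlal glcr
Hunk 5: at line 1 remove [bwtmq,czq,gyxr] add [ghee,lyc] -> 12 lines: paaqq ghee lyc xrkp aswd ofj rvlk chh szky wvbwv hlal glcr

Answer: paaqq
ghee
lyc
xrkp
aswd
ofj
rvlk
chh
szky
wvbwv
hlal
glcr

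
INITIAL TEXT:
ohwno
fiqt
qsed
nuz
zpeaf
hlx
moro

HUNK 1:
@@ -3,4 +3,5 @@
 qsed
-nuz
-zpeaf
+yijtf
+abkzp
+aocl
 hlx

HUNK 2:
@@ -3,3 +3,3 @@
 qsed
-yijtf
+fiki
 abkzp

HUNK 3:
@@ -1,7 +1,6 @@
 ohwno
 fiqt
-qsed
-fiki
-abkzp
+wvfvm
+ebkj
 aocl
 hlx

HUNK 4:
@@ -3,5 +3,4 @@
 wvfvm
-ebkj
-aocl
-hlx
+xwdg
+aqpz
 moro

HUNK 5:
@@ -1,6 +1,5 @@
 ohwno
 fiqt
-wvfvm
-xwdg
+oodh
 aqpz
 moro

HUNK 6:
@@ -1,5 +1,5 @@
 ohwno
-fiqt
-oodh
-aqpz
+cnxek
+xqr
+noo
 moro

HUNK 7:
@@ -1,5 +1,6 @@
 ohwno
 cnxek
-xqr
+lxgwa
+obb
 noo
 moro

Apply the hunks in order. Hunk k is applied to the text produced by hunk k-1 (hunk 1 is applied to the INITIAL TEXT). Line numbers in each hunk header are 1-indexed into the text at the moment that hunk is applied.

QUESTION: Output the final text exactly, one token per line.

Hunk 1: at line 3 remove [nuz,zpeaf] add [yijtf,abkzp,aocl] -> 8 lines: ohwno fiqt qsed yijtf abkzp aocl hlx moro
Hunk 2: at line 3 remove [yijtf] add [fiki] -> 8 lines: ohwno fiqt qsed fiki abkzp aocl hlx moro
Hunk 3: at line 1 remove [qsed,fiki,abkzp] add [wvfvm,ebkj] -> 7 lines: ohwno fiqt wvfvm ebkj aocl hlx moro
Hunk 4: at line 3 remove [ebkj,aocl,hlx] add [xwdg,aqpz] -> 6 lines: ohwno fiqt wvfvm xwdg aqpz moro
Hunk 5: at line 1 remove [wvfvm,xwdg] add [oodh] -> 5 lines: ohwno fiqt oodh aqpz moro
Hunk 6: at line 1 remove [fiqt,oodh,aqpz] add [cnxek,xqr,noo] -> 5 lines: ohwno cnxek xqr noo moro
Hunk 7: at line 1 remove [xqr] add [lxgwa,obb] -> 6 lines: ohwno cnxek lxgwa obb noo moro

Answer: ohwno
cnxek
lxgwa
obb
noo
moro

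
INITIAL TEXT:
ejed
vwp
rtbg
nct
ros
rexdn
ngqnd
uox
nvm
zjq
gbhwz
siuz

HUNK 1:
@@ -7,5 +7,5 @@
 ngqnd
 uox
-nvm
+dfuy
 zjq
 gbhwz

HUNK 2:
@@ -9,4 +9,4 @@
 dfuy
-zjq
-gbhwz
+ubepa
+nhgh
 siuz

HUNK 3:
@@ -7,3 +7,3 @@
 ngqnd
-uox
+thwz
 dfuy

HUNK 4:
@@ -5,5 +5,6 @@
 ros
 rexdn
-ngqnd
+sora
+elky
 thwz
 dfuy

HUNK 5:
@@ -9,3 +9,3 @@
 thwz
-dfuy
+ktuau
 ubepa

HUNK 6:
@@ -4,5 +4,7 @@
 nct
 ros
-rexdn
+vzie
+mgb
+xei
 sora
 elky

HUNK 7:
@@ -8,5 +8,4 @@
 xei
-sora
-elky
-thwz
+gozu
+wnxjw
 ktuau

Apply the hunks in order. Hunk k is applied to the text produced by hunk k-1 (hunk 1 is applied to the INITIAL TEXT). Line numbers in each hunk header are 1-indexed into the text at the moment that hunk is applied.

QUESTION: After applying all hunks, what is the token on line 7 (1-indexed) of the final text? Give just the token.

Answer: mgb

Derivation:
Hunk 1: at line 7 remove [nvm] add [dfuy] -> 12 lines: ejed vwp rtbg nct ros rexdn ngqnd uox dfuy zjq gbhwz siuz
Hunk 2: at line 9 remove [zjq,gbhwz] add [ubepa,nhgh] -> 12 lines: ejed vwp rtbg nct ros rexdn ngqnd uox dfuy ubepa nhgh siuz
Hunk 3: at line 7 remove [uox] add [thwz] -> 12 lines: ejed vwp rtbg nct ros rexdn ngqnd thwz dfuy ubepa nhgh siuz
Hunk 4: at line 5 remove [ngqnd] add [sora,elky] -> 13 lines: ejed vwp rtbg nct ros rexdn sora elky thwz dfuy ubepa nhgh siuz
Hunk 5: at line 9 remove [dfuy] add [ktuau] -> 13 lines: ejed vwp rtbg nct ros rexdn sora elky thwz ktuau ubepa nhgh siuz
Hunk 6: at line 4 remove [rexdn] add [vzie,mgb,xei] -> 15 lines: ejed vwp rtbg nct ros vzie mgb xei sora elky thwz ktuau ubepa nhgh siuz
Hunk 7: at line 8 remove [sora,elky,thwz] add [gozu,wnxjw] -> 14 lines: ejed vwp rtbg nct ros vzie mgb xei gozu wnxjw ktuau ubepa nhgh siuz
Final line 7: mgb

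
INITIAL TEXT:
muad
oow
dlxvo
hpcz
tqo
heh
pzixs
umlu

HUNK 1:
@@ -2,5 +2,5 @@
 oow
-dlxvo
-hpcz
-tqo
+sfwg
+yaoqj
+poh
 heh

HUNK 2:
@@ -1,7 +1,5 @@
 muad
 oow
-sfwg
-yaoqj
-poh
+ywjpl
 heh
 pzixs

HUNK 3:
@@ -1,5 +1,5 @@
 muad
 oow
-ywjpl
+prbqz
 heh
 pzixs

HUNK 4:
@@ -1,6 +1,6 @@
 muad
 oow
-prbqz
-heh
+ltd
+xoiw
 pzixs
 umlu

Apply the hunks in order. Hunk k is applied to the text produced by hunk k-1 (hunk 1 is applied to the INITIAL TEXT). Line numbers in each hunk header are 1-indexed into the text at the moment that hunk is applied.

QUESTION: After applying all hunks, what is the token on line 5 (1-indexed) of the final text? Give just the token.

Answer: pzixs

Derivation:
Hunk 1: at line 2 remove [dlxvo,hpcz,tqo] add [sfwg,yaoqj,poh] -> 8 lines: muad oow sfwg yaoqj poh heh pzixs umlu
Hunk 2: at line 1 remove [sfwg,yaoqj,poh] add [ywjpl] -> 6 lines: muad oow ywjpl heh pzixs umlu
Hunk 3: at line 1 remove [ywjpl] add [prbqz] -> 6 lines: muad oow prbqz heh pzixs umlu
Hunk 4: at line 1 remove [prbqz,heh] add [ltd,xoiw] -> 6 lines: muad oow ltd xoiw pzixs umlu
Final line 5: pzixs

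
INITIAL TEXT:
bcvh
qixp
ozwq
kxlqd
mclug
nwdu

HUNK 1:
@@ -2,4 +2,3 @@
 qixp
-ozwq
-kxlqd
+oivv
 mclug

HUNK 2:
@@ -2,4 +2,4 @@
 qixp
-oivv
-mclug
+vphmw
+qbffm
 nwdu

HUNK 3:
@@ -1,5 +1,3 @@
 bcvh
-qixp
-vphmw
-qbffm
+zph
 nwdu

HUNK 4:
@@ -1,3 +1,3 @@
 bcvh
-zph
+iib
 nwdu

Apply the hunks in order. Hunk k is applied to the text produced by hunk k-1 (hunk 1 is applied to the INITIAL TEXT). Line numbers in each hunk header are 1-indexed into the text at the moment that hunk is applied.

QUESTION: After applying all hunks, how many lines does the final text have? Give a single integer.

Hunk 1: at line 2 remove [ozwq,kxlqd] add [oivv] -> 5 lines: bcvh qixp oivv mclug nwdu
Hunk 2: at line 2 remove [oivv,mclug] add [vphmw,qbffm] -> 5 lines: bcvh qixp vphmw qbffm nwdu
Hunk 3: at line 1 remove [qixp,vphmw,qbffm] add [zph] -> 3 lines: bcvh zph nwdu
Hunk 4: at line 1 remove [zph] add [iib] -> 3 lines: bcvh iib nwdu
Final line count: 3

Answer: 3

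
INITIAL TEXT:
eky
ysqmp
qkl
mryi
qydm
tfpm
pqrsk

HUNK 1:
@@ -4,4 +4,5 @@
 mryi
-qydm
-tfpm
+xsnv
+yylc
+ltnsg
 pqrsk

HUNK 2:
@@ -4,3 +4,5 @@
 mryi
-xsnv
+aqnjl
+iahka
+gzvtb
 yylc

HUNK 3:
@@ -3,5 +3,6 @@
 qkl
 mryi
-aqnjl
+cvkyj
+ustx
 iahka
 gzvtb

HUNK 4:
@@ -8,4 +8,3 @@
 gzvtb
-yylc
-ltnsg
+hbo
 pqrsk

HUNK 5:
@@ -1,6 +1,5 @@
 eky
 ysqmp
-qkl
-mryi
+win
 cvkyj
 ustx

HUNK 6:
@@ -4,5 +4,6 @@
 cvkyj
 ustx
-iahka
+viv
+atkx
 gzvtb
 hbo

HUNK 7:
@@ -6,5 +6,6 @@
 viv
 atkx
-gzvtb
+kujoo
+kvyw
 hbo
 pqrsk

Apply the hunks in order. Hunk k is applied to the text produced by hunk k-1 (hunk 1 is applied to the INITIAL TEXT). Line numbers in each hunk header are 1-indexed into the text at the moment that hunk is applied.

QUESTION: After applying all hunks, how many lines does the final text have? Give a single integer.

Answer: 11

Derivation:
Hunk 1: at line 4 remove [qydm,tfpm] add [xsnv,yylc,ltnsg] -> 8 lines: eky ysqmp qkl mryi xsnv yylc ltnsg pqrsk
Hunk 2: at line 4 remove [xsnv] add [aqnjl,iahka,gzvtb] -> 10 lines: eky ysqmp qkl mryi aqnjl iahka gzvtb yylc ltnsg pqrsk
Hunk 3: at line 3 remove [aqnjl] add [cvkyj,ustx] -> 11 lines: eky ysqmp qkl mryi cvkyj ustx iahka gzvtb yylc ltnsg pqrsk
Hunk 4: at line 8 remove [yylc,ltnsg] add [hbo] -> 10 lines: eky ysqmp qkl mryi cvkyj ustx iahka gzvtb hbo pqrsk
Hunk 5: at line 1 remove [qkl,mryi] add [win] -> 9 lines: eky ysqmp win cvkyj ustx iahka gzvtb hbo pqrsk
Hunk 6: at line 4 remove [iahka] add [viv,atkx] -> 10 lines: eky ysqmp win cvkyj ustx viv atkx gzvtb hbo pqrsk
Hunk 7: at line 6 remove [gzvtb] add [kujoo,kvyw] -> 11 lines: eky ysqmp win cvkyj ustx viv atkx kujoo kvyw hbo pqrsk
Final line count: 11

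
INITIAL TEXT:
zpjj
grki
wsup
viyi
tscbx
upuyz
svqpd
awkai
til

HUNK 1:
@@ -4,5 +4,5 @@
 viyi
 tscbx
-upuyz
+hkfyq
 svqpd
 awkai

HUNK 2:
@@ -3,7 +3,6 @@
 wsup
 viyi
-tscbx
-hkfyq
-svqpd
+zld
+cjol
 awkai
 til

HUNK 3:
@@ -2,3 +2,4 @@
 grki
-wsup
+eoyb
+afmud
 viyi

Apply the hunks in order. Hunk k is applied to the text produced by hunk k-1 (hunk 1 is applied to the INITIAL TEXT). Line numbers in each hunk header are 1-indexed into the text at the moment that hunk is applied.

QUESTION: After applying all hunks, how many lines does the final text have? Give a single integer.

Hunk 1: at line 4 remove [upuyz] add [hkfyq] -> 9 lines: zpjj grki wsup viyi tscbx hkfyq svqpd awkai til
Hunk 2: at line 3 remove [tscbx,hkfyq,svqpd] add [zld,cjol] -> 8 lines: zpjj grki wsup viyi zld cjol awkai til
Hunk 3: at line 2 remove [wsup] add [eoyb,afmud] -> 9 lines: zpjj grki eoyb afmud viyi zld cjol awkai til
Final line count: 9

Answer: 9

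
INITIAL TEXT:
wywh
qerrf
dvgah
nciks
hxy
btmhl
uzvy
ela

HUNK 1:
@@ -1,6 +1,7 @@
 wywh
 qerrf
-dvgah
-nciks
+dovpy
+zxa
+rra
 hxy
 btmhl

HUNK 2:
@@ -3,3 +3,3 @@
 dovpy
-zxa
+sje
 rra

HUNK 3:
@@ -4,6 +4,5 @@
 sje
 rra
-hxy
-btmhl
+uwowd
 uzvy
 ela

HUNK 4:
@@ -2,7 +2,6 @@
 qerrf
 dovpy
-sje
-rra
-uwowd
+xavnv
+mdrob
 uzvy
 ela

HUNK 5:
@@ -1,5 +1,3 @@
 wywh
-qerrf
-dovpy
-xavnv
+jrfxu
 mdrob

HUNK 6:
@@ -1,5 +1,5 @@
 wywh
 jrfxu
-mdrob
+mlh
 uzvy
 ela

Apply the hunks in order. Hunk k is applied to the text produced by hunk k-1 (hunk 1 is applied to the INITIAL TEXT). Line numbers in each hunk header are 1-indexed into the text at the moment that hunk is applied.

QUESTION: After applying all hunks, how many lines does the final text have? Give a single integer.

Hunk 1: at line 1 remove [dvgah,nciks] add [dovpy,zxa,rra] -> 9 lines: wywh qerrf dovpy zxa rra hxy btmhl uzvy ela
Hunk 2: at line 3 remove [zxa] add [sje] -> 9 lines: wywh qerrf dovpy sje rra hxy btmhl uzvy ela
Hunk 3: at line 4 remove [hxy,btmhl] add [uwowd] -> 8 lines: wywh qerrf dovpy sje rra uwowd uzvy ela
Hunk 4: at line 2 remove [sje,rra,uwowd] add [xavnv,mdrob] -> 7 lines: wywh qerrf dovpy xavnv mdrob uzvy ela
Hunk 5: at line 1 remove [qerrf,dovpy,xavnv] add [jrfxu] -> 5 lines: wywh jrfxu mdrob uzvy ela
Hunk 6: at line 1 remove [mdrob] add [mlh] -> 5 lines: wywh jrfxu mlh uzvy ela
Final line count: 5

Answer: 5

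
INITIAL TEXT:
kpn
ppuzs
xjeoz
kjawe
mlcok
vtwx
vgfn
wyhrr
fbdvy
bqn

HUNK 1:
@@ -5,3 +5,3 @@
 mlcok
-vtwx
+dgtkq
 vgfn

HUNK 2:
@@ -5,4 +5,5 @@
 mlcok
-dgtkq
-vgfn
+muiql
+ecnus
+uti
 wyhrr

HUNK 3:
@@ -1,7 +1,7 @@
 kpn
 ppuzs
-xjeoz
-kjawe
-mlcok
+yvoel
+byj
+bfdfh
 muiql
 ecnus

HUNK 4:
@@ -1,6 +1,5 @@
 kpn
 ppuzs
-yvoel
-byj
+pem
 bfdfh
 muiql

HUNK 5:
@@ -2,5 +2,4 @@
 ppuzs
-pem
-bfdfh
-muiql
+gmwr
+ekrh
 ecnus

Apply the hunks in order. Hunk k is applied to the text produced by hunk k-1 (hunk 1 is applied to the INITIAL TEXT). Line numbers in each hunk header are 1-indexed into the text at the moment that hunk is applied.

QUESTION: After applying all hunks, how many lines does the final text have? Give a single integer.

Hunk 1: at line 5 remove [vtwx] add [dgtkq] -> 10 lines: kpn ppuzs xjeoz kjawe mlcok dgtkq vgfn wyhrr fbdvy bqn
Hunk 2: at line 5 remove [dgtkq,vgfn] add [muiql,ecnus,uti] -> 11 lines: kpn ppuzs xjeoz kjawe mlcok muiql ecnus uti wyhrr fbdvy bqn
Hunk 3: at line 1 remove [xjeoz,kjawe,mlcok] add [yvoel,byj,bfdfh] -> 11 lines: kpn ppuzs yvoel byj bfdfh muiql ecnus uti wyhrr fbdvy bqn
Hunk 4: at line 1 remove [yvoel,byj] add [pem] -> 10 lines: kpn ppuzs pem bfdfh muiql ecnus uti wyhrr fbdvy bqn
Hunk 5: at line 2 remove [pem,bfdfh,muiql] add [gmwr,ekrh] -> 9 lines: kpn ppuzs gmwr ekrh ecnus uti wyhrr fbdvy bqn
Final line count: 9

Answer: 9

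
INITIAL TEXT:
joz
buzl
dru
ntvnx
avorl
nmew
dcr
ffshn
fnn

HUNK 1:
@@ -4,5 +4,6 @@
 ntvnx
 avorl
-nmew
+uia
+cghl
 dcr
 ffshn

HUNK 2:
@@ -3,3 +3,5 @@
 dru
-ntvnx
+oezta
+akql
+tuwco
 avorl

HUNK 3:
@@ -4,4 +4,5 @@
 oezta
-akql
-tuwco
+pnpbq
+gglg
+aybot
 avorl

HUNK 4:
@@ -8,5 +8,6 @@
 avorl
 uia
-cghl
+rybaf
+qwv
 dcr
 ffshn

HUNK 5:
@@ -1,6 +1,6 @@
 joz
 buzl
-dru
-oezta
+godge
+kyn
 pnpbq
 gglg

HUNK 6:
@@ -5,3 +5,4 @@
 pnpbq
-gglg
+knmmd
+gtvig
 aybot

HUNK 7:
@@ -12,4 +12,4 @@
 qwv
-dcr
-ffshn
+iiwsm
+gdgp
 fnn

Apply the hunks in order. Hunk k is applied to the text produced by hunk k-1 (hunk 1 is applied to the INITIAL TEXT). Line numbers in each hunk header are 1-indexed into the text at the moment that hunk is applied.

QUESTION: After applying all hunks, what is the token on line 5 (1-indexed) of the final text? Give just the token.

Answer: pnpbq

Derivation:
Hunk 1: at line 4 remove [nmew] add [uia,cghl] -> 10 lines: joz buzl dru ntvnx avorl uia cghl dcr ffshn fnn
Hunk 2: at line 3 remove [ntvnx] add [oezta,akql,tuwco] -> 12 lines: joz buzl dru oezta akql tuwco avorl uia cghl dcr ffshn fnn
Hunk 3: at line 4 remove [akql,tuwco] add [pnpbq,gglg,aybot] -> 13 lines: joz buzl dru oezta pnpbq gglg aybot avorl uia cghl dcr ffshn fnn
Hunk 4: at line 8 remove [cghl] add [rybaf,qwv] -> 14 lines: joz buzl dru oezta pnpbq gglg aybot avorl uia rybaf qwv dcr ffshn fnn
Hunk 5: at line 1 remove [dru,oezta] add [godge,kyn] -> 14 lines: joz buzl godge kyn pnpbq gglg aybot avorl uia rybaf qwv dcr ffshn fnn
Hunk 6: at line 5 remove [gglg] add [knmmd,gtvig] -> 15 lines: joz buzl godge kyn pnpbq knmmd gtvig aybot avorl uia rybaf qwv dcr ffshn fnn
Hunk 7: at line 12 remove [dcr,ffshn] add [iiwsm,gdgp] -> 15 lines: joz buzl godge kyn pnpbq knmmd gtvig aybot avorl uia rybaf qwv iiwsm gdgp fnn
Final line 5: pnpbq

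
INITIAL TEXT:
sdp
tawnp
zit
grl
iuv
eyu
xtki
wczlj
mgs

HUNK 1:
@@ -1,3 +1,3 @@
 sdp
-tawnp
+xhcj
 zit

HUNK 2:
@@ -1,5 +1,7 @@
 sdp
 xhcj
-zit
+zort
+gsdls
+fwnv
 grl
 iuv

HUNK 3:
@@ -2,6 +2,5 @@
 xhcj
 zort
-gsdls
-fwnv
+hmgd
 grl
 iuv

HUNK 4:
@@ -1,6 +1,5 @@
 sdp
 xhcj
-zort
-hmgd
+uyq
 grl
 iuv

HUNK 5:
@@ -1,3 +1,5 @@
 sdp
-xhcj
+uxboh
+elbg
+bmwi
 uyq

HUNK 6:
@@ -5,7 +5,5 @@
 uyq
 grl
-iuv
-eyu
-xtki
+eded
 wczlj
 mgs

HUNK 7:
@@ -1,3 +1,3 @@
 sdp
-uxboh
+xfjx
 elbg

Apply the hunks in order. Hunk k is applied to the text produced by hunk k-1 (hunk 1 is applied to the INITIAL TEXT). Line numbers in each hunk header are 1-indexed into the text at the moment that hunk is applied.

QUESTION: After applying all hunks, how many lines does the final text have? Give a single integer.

Answer: 9

Derivation:
Hunk 1: at line 1 remove [tawnp] add [xhcj] -> 9 lines: sdp xhcj zit grl iuv eyu xtki wczlj mgs
Hunk 2: at line 1 remove [zit] add [zort,gsdls,fwnv] -> 11 lines: sdp xhcj zort gsdls fwnv grl iuv eyu xtki wczlj mgs
Hunk 3: at line 2 remove [gsdls,fwnv] add [hmgd] -> 10 lines: sdp xhcj zort hmgd grl iuv eyu xtki wczlj mgs
Hunk 4: at line 1 remove [zort,hmgd] add [uyq] -> 9 lines: sdp xhcj uyq grl iuv eyu xtki wczlj mgs
Hunk 5: at line 1 remove [xhcj] add [uxboh,elbg,bmwi] -> 11 lines: sdp uxboh elbg bmwi uyq grl iuv eyu xtki wczlj mgs
Hunk 6: at line 5 remove [iuv,eyu,xtki] add [eded] -> 9 lines: sdp uxboh elbg bmwi uyq grl eded wczlj mgs
Hunk 7: at line 1 remove [uxboh] add [xfjx] -> 9 lines: sdp xfjx elbg bmwi uyq grl eded wczlj mgs
Final line count: 9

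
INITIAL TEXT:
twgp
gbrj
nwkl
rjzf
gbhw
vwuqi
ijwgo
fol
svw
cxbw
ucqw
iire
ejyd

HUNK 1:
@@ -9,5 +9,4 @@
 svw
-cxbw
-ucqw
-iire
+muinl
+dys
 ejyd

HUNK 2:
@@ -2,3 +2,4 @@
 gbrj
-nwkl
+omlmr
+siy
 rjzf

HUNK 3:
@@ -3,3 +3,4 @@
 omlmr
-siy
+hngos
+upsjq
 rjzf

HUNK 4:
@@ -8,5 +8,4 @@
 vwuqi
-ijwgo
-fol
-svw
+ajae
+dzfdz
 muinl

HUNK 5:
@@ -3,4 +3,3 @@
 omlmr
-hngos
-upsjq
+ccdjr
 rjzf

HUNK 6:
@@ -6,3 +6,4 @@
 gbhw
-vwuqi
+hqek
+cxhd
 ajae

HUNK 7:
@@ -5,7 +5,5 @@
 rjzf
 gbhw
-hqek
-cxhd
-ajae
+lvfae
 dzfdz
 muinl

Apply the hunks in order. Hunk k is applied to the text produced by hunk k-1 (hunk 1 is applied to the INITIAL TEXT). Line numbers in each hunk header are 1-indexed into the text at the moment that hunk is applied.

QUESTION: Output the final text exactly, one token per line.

Answer: twgp
gbrj
omlmr
ccdjr
rjzf
gbhw
lvfae
dzfdz
muinl
dys
ejyd

Derivation:
Hunk 1: at line 9 remove [cxbw,ucqw,iire] add [muinl,dys] -> 12 lines: twgp gbrj nwkl rjzf gbhw vwuqi ijwgo fol svw muinl dys ejyd
Hunk 2: at line 2 remove [nwkl] add [omlmr,siy] -> 13 lines: twgp gbrj omlmr siy rjzf gbhw vwuqi ijwgo fol svw muinl dys ejyd
Hunk 3: at line 3 remove [siy] add [hngos,upsjq] -> 14 lines: twgp gbrj omlmr hngos upsjq rjzf gbhw vwuqi ijwgo fol svw muinl dys ejyd
Hunk 4: at line 8 remove [ijwgo,fol,svw] add [ajae,dzfdz] -> 13 lines: twgp gbrj omlmr hngos upsjq rjzf gbhw vwuqi ajae dzfdz muinl dys ejyd
Hunk 5: at line 3 remove [hngos,upsjq] add [ccdjr] -> 12 lines: twgp gbrj omlmr ccdjr rjzf gbhw vwuqi ajae dzfdz muinl dys ejyd
Hunk 6: at line 6 remove [vwuqi] add [hqek,cxhd] -> 13 lines: twgp gbrj omlmr ccdjr rjzf gbhw hqek cxhd ajae dzfdz muinl dys ejyd
Hunk 7: at line 5 remove [hqek,cxhd,ajae] add [lvfae] -> 11 lines: twgp gbrj omlmr ccdjr rjzf gbhw lvfae dzfdz muinl dys ejyd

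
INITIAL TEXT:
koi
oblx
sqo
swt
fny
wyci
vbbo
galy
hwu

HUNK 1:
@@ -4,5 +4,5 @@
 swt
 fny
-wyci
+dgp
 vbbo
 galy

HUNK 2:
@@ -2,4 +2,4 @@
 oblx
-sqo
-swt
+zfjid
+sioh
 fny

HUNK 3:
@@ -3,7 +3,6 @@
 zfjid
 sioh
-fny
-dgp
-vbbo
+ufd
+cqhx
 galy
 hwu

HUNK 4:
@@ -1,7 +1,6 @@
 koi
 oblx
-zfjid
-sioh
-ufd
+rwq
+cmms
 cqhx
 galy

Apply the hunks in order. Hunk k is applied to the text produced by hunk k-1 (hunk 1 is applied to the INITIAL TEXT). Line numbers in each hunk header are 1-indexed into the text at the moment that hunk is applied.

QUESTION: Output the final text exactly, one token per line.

Answer: koi
oblx
rwq
cmms
cqhx
galy
hwu

Derivation:
Hunk 1: at line 4 remove [wyci] add [dgp] -> 9 lines: koi oblx sqo swt fny dgp vbbo galy hwu
Hunk 2: at line 2 remove [sqo,swt] add [zfjid,sioh] -> 9 lines: koi oblx zfjid sioh fny dgp vbbo galy hwu
Hunk 3: at line 3 remove [fny,dgp,vbbo] add [ufd,cqhx] -> 8 lines: koi oblx zfjid sioh ufd cqhx galy hwu
Hunk 4: at line 1 remove [zfjid,sioh,ufd] add [rwq,cmms] -> 7 lines: koi oblx rwq cmms cqhx galy hwu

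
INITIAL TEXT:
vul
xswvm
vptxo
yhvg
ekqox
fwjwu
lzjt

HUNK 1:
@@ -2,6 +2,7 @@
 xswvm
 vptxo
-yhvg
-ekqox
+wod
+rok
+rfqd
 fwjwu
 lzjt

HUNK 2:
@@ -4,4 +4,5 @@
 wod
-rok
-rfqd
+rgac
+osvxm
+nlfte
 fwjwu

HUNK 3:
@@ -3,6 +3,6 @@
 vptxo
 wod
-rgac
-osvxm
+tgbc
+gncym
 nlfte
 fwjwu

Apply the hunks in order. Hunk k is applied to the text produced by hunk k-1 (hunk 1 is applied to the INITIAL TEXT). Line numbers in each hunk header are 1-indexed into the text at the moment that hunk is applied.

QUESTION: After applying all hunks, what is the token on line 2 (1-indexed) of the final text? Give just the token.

Hunk 1: at line 2 remove [yhvg,ekqox] add [wod,rok,rfqd] -> 8 lines: vul xswvm vptxo wod rok rfqd fwjwu lzjt
Hunk 2: at line 4 remove [rok,rfqd] add [rgac,osvxm,nlfte] -> 9 lines: vul xswvm vptxo wod rgac osvxm nlfte fwjwu lzjt
Hunk 3: at line 3 remove [rgac,osvxm] add [tgbc,gncym] -> 9 lines: vul xswvm vptxo wod tgbc gncym nlfte fwjwu lzjt
Final line 2: xswvm

Answer: xswvm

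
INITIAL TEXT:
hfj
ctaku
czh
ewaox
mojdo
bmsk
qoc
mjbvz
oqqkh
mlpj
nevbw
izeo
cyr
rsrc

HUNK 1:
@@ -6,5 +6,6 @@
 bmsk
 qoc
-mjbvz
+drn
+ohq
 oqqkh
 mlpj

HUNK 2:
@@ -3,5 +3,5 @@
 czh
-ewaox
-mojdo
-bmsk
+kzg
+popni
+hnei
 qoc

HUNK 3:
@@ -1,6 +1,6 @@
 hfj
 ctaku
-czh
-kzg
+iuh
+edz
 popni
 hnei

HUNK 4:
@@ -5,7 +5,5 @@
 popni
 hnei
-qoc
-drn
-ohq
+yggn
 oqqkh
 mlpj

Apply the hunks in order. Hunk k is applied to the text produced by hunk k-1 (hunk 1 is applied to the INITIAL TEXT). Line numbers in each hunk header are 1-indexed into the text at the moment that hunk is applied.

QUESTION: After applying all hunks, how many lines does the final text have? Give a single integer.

Hunk 1: at line 6 remove [mjbvz] add [drn,ohq] -> 15 lines: hfj ctaku czh ewaox mojdo bmsk qoc drn ohq oqqkh mlpj nevbw izeo cyr rsrc
Hunk 2: at line 3 remove [ewaox,mojdo,bmsk] add [kzg,popni,hnei] -> 15 lines: hfj ctaku czh kzg popni hnei qoc drn ohq oqqkh mlpj nevbw izeo cyr rsrc
Hunk 3: at line 1 remove [czh,kzg] add [iuh,edz] -> 15 lines: hfj ctaku iuh edz popni hnei qoc drn ohq oqqkh mlpj nevbw izeo cyr rsrc
Hunk 4: at line 5 remove [qoc,drn,ohq] add [yggn] -> 13 lines: hfj ctaku iuh edz popni hnei yggn oqqkh mlpj nevbw izeo cyr rsrc
Final line count: 13

Answer: 13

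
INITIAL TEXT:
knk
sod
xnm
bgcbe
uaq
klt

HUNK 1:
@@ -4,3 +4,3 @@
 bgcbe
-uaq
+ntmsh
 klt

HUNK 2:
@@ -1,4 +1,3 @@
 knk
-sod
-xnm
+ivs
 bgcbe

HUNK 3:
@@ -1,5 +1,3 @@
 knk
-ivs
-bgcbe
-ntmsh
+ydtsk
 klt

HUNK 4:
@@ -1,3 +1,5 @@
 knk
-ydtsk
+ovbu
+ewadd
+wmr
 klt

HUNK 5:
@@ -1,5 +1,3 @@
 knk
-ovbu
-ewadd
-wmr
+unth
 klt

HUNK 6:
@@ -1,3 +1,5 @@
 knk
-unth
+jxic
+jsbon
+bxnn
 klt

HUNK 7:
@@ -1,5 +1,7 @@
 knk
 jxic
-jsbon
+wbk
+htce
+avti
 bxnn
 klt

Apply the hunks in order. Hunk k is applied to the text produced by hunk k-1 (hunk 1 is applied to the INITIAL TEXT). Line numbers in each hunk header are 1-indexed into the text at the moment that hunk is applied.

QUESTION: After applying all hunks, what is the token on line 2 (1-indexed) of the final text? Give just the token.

Answer: jxic

Derivation:
Hunk 1: at line 4 remove [uaq] add [ntmsh] -> 6 lines: knk sod xnm bgcbe ntmsh klt
Hunk 2: at line 1 remove [sod,xnm] add [ivs] -> 5 lines: knk ivs bgcbe ntmsh klt
Hunk 3: at line 1 remove [ivs,bgcbe,ntmsh] add [ydtsk] -> 3 lines: knk ydtsk klt
Hunk 4: at line 1 remove [ydtsk] add [ovbu,ewadd,wmr] -> 5 lines: knk ovbu ewadd wmr klt
Hunk 5: at line 1 remove [ovbu,ewadd,wmr] add [unth] -> 3 lines: knk unth klt
Hunk 6: at line 1 remove [unth] add [jxic,jsbon,bxnn] -> 5 lines: knk jxic jsbon bxnn klt
Hunk 7: at line 1 remove [jsbon] add [wbk,htce,avti] -> 7 lines: knk jxic wbk htce avti bxnn klt
Final line 2: jxic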